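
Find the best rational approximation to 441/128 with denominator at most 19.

Expand x = 441/128 as a continued fraction with the Euclidean algorithm:
  441 = 3*128 + 57, so a_0 = 3.
  128 = 2*57 + 14, so a_1 = 2.
  57 = 4*14 + 1, so a_2 = 4.
  14 = 14*1 + 0, so a_3 = 14.
so x = [3; 2, 4, 14].
Convergents (p_i = a_i*p_{i-1} + p_{i-2}, q_i = a_i*q_{i-1} + q_{i-2} with p_{-2}=0, p_{-1}=1, q_{-2}=1, q_{-1}=0), until the denominator exceeds 19:
  i=0: a_0=3, p_0 = 3*1 + 0 = 3, q_0 = 3*0 + 1 = 1.
  i=1: a_1=2, p_1 = 2*3 + 1 = 7, q_1 = 2*1 + 0 = 2.
  i=2: a_2=4, p_2 = 4*7 + 3 = 31, q_2 = 4*2 + 1 = 9.
  i=3: a_3=14, p_3 = 14*31 + 7 = 441, q_3 = 14*9 + 2 = 128.
q_3 = 128 > 19, so the last convergent with denominator <= 19 is p_2/q_2 = 31/9.
The closest fraction with denominator <= 19 is either p_2/q_2 or the intermediate fraction (k*p_2 + p_1)/(k*q_2 + q_1) with the largest k >= 1 whose denominator stays <= 19; these approach x as k grows, and every other convergent or intermediate fraction in range is farther away.
Largest k: floor((19 - q_1)/q_2) = floor((19 - 2)/9) = 1.
That gives (1*31 + 7)/(1*9 + 2) = 38/11.
Compare the errors: |x - 31/9| = |441*9 - 31*128|/(128*9) = 1/1152, and |x - 38/11| = |441*11 - 38*128|/(128*11) = 13/1408.
Cross-multiplying, 1*1408 = 1408 < 14976 = 13*1152, so 1/1152 is smaller: the convergent 31/9 is closer to x than 38/11.

31/9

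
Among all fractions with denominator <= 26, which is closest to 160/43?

93/25

Expand x = 160/43 as a continued fraction with the Euclidean algorithm:
  160 = 3*43 + 31, so a_0 = 3.
  43 = 1*31 + 12, so a_1 = 1.
  31 = 2*12 + 7, so a_2 = 2.
  12 = 1*7 + 5, so a_3 = 1.
  7 = 1*5 + 2, so a_4 = 1.
  5 = 2*2 + 1, so a_5 = 2.
  2 = 2*1 + 0, so a_6 = 2.
so x = [3; 1, 2, 1, 1, 2, 2].
Convergents (p_i = a_i*p_{i-1} + p_{i-2}, q_i = a_i*q_{i-1} + q_{i-2} with p_{-2}=0, p_{-1}=1, q_{-2}=1, q_{-1}=0), until the denominator exceeds 26:
  i=0: a_0=3, p_0 = 3*1 + 0 = 3, q_0 = 3*0 + 1 = 1.
  i=1: a_1=1, p_1 = 1*3 + 1 = 4, q_1 = 1*1 + 0 = 1.
  i=2: a_2=2, p_2 = 2*4 + 3 = 11, q_2 = 2*1 + 1 = 3.
  i=3: a_3=1, p_3 = 1*11 + 4 = 15, q_3 = 1*3 + 1 = 4.
  i=4: a_4=1, p_4 = 1*15 + 11 = 26, q_4 = 1*4 + 3 = 7.
  i=5: a_5=2, p_5 = 2*26 + 15 = 67, q_5 = 2*7 + 4 = 18.
  i=6: a_6=2, p_6 = 2*67 + 26 = 160, q_6 = 2*18 + 7 = 43.
q_6 = 43 > 26, so the last convergent with denominator <= 26 is p_5/q_5 = 67/18.
The closest fraction with denominator <= 26 is either p_5/q_5 or the intermediate fraction (k*p_5 + p_4)/(k*q_5 + q_4) with the largest k >= 1 whose denominator stays <= 26; these approach x as k grows, and every other convergent or intermediate fraction in range is farther away.
Largest k: floor((26 - q_4)/q_5) = floor((26 - 7)/18) = 1.
That gives (1*67 + 26)/(1*18 + 7) = 93/25.
Compare the errors: |x - 67/18| = |160*18 - 67*43|/(43*18) = 1/774, and |x - 93/25| = |160*25 - 93*43|/(43*25) = 1/1075.
Cross-multiplying, 1*774 = 774 < 1075 = 1*1075, so 1/1075 is smaller: the intermediate fraction 93/25 is closer to x than 67/18.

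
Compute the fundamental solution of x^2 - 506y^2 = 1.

(x, y) = (45, 2)

First expand sqrt(506) as a continued fraction. With x_i = (sqrt(506) + m_i)/d_i and (m_0, d_0) = (0, 1): a_0 = floor(sqrt(506)) = 22, since 22^2 = 484 <= 506 < 529 = 23^2.
Iterate m_{i+1} = d_i*a_i - m_i, d_{i+1} = (506 - m_{i+1}^2)/d_i, a_{i+1} = floor((a_0 + m_{i+1})/d_{i+1}):
  m_1 = 1*22 - 0 = 22, d_1 = (506 - 22^2)/1 = 22/1 = 22, a_1 = floor((22 + 22)/22) = 2.
  m_2 = 22*2 - 22 = 22, d_2 = (506 - 22^2)/22 = 22/22 = 1, a_2 = floor((22 + 22)/1) = 44.
  m_3 = 1*44 - 22 = 22, d_3 = (506 - 22^2)/1 = 22/1 = 22: (m_3, d_3) = (m_1, d_1) = (22, 22), so from here the quotients repeat a_1, a_2; the period length is 2.
So sqrt(506) = [22; (2, 44)] with period length k = 2.
k is even, so the fundamental solution of x^2 - 506y^2 = 1 is (p_{k-1}, q_{k-1}) = (p_1, q_1); compute convergents through index 1.
Convergents (p_i = a_i*p_{i-1} + p_{i-2}, q_i = a_i*q_{i-1} + q_{i-2} with p_{-2}=0, p_{-1}=1, q_{-2}=1, q_{-1}=0):
  i=0: a_0=22, p_0 = 22*1 + 0 = 22, q_0 = 22*0 + 1 = 1.
  i=1: a_1=2, p_1 = 2*22 + 1 = 45, q_1 = 2*1 + 0 = 2.
Check: 45^2 - 506*2^2 = 2025 - 2024 = 1, so (x, y) = (45, 2) solves the equation, and by the theorem it is the least positive solution.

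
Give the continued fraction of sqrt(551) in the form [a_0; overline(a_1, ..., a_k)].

[23; overline(2, 8, 1, 8, 2, 46)]

Write x_i = (sqrt(551) + m_i)/d_i with (m_0, d_0) = (0, 1). a_0 = floor(sqrt(551)) = 23, since 23^2 = 529 <= 551 < 576 = 24^2.
Iterate m_{i+1} = d_i*a_i - m_i, d_{i+1} = (551 - m_{i+1}^2)/d_i, a_{i+1} = floor((a_0 + m_{i+1})/d_{i+1}):
  m_1 = 1*23 - 0 = 23, d_1 = (551 - 23^2)/1 = 22/1 = 22, a_1 = floor((23 + 23)/22) = 2.
  m_2 = 22*2 - 23 = 21, d_2 = (551 - 21^2)/22 = 110/22 = 5, a_2 = floor((23 + 21)/5) = 8.
  m_3 = 5*8 - 21 = 19, d_3 = (551 - 19^2)/5 = 190/5 = 38, a_3 = floor((23 + 19)/38) = 1.
  m_4 = 38*1 - 19 = 19, d_4 = (551 - 19^2)/38 = 190/38 = 5, a_4 = floor((23 + 19)/5) = 8.
  m_5 = 5*8 - 19 = 21, d_5 = (551 - 21^2)/5 = 110/5 = 22, a_5 = floor((23 + 21)/22) = 2.
  m_6 = 22*2 - 21 = 23, d_6 = (551 - 23^2)/22 = 22/22 = 1, a_6 = floor((23 + 23)/1) = 46.
  m_7 = 1*46 - 23 = 23, d_7 = (551 - 23^2)/1 = 22/1 = 22: (m_7, d_7) = (m_1, d_1) = (23, 22), so from here the quotients repeat a_1, ..., a_6; the period length is 6.
Hence the expansion of sqrt(551) is a_0 = 23 followed by the repeating block 2, 8, 1, 8, 2, 46 (period 6).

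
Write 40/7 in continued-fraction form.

[5; 1, 2, 2]

Run the Euclidean algorithm on 40 and 7; the successive quotients are the partial quotients a_0, a_1, ... (each step inverts the fractional part left over by the previous one):
  40 = 5*7 + 5, so a_0 = 5.
  7 = 1*5 + 2, so a_1 = 1.
  5 = 2*2 + 1, so a_2 = 2.
  2 = 2*1 + 0, so a_3 = 2.
The remainder reaches 0 after 4 divisions, so the expansion has 4 partial quotients, read off in order.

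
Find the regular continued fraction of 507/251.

Run the Euclidean algorithm on 507 and 251; the successive quotients are the partial quotients a_0, a_1, ... (each step inverts the fractional part left over by the previous one):
  507 = 2*251 + 5, so a_0 = 2.
  251 = 50*5 + 1, so a_1 = 50.
  5 = 5*1 + 0, so a_2 = 5.
The remainder reaches 0 after 3 divisions, so the expansion has 3 partial quotients, read off in order.

[2; 50, 5]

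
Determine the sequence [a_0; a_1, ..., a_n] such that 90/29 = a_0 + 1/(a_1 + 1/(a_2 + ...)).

[3; 9, 1, 2]

Run the Euclidean algorithm on 90 and 29; the successive quotients are the partial quotients a_0, a_1, ... (each step inverts the fractional part left over by the previous one):
  90 = 3*29 + 3, so a_0 = 3.
  29 = 9*3 + 2, so a_1 = 9.
  3 = 1*2 + 1, so a_2 = 1.
  2 = 2*1 + 0, so a_3 = 2.
The remainder reaches 0 after 4 divisions, so the expansion has 4 partial quotients, read off in order.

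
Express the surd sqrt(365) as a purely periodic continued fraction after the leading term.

[19; (9, 1, 1, 9, 38)]

Write x_i = (sqrt(365) + m_i)/d_i with (m_0, d_0) = (0, 1). a_0 = floor(sqrt(365)) = 19, since 19^2 = 361 <= 365 < 400 = 20^2.
Iterate m_{i+1} = d_i*a_i - m_i, d_{i+1} = (365 - m_{i+1}^2)/d_i, a_{i+1} = floor((a_0 + m_{i+1})/d_{i+1}):
  m_1 = 1*19 - 0 = 19, d_1 = (365 - 19^2)/1 = 4/1 = 4, a_1 = floor((19 + 19)/4) = 9.
  m_2 = 4*9 - 19 = 17, d_2 = (365 - 17^2)/4 = 76/4 = 19, a_2 = floor((19 + 17)/19) = 1.
  m_3 = 19*1 - 17 = 2, d_3 = (365 - 2^2)/19 = 361/19 = 19, a_3 = floor((19 + 2)/19) = 1.
  m_4 = 19*1 - 2 = 17, d_4 = (365 - 17^2)/19 = 76/19 = 4, a_4 = floor((19 + 17)/4) = 9.
  m_5 = 4*9 - 17 = 19, d_5 = (365 - 19^2)/4 = 4/4 = 1, a_5 = floor((19 + 19)/1) = 38.
  m_6 = 1*38 - 19 = 19, d_6 = (365 - 19^2)/1 = 4/1 = 4: (m_6, d_6) = (m_1, d_1) = (19, 4), so from here the quotients repeat a_1, ..., a_5; the period length is 5.
Hence the expansion of sqrt(365) is a_0 = 19 followed by the repeating block 9, 1, 1, 9, 38 (period 5).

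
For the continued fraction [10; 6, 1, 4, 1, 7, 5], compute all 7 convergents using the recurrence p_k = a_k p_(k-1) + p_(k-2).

Using the convergent recurrence p_i = a_i*p_{i-1} + p_{i-2}, q_i = a_i*q_{i-1} + q_{i-2} with p_{-2}=0, p_{-1}=1, q_{-2}=1, q_{-1}=0:
  i=0: a_0=10, p_0 = 10*1 + 0 = 10, q_0 = 10*0 + 1 = 1.
  i=1: a_1=6, p_1 = 6*10 + 1 = 61, q_1 = 6*1 + 0 = 6.
  i=2: a_2=1, p_2 = 1*61 + 10 = 71, q_2 = 1*6 + 1 = 7.
  i=3: a_3=4, p_3 = 4*71 + 61 = 345, q_3 = 4*7 + 6 = 34.
  i=4: a_4=1, p_4 = 1*345 + 71 = 416, q_4 = 1*34 + 7 = 41.
  i=5: a_5=7, p_5 = 7*416 + 345 = 3257, q_5 = 7*41 + 34 = 321.
  i=6: a_6=5, p_6 = 5*3257 + 416 = 16701, q_6 = 5*321 + 41 = 1646.

10/1, 61/6, 71/7, 345/34, 416/41, 3257/321, 16701/1646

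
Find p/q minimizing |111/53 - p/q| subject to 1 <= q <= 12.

23/11

Expand x = 111/53 as a continued fraction with the Euclidean algorithm:
  111 = 2*53 + 5, so a_0 = 2.
  53 = 10*5 + 3, so a_1 = 10.
  5 = 1*3 + 2, so a_2 = 1.
  3 = 1*2 + 1, so a_3 = 1.
  2 = 2*1 + 0, so a_4 = 2.
so x = [2; 10, 1, 1, 2].
Convergents (p_i = a_i*p_{i-1} + p_{i-2}, q_i = a_i*q_{i-1} + q_{i-2} with p_{-2}=0, p_{-1}=1, q_{-2}=1, q_{-1}=0), until the denominator exceeds 12:
  i=0: a_0=2, p_0 = 2*1 + 0 = 2, q_0 = 2*0 + 1 = 1.
  i=1: a_1=10, p_1 = 10*2 + 1 = 21, q_1 = 10*1 + 0 = 10.
  i=2: a_2=1, p_2 = 1*21 + 2 = 23, q_2 = 1*10 + 1 = 11.
  i=3: a_3=1, p_3 = 1*23 + 21 = 44, q_3 = 1*11 + 10 = 21.
q_3 = 21 > 12, so the last convergent with denominator <= 12 is p_2/q_2 = 23/11.
The closest fraction with denominator <= 12 is either p_2/q_2 or the intermediate fraction (k*p_2 + p_1)/(k*q_2 + q_1) with the largest k >= 1 whose denominator stays <= 12; these approach x as k grows, and every other convergent or intermediate fraction in range is farther away.
Largest k: floor((12 - q_1)/q_2) = floor((12 - 10)/11) = 0.
Since k = 0, no intermediate fraction beyond p_2/q_2 has denominator <= 12, so the convergent 23/11 is the closest (its error is |111*11 - 23*53|/(53*11) = 2/583).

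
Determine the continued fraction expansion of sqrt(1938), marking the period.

[44; (44, 88)]

Write x_i = (sqrt(1938) + m_i)/d_i with (m_0, d_0) = (0, 1). a_0 = floor(sqrt(1938)) = 44, since 44^2 = 1936 <= 1938 < 2025 = 45^2.
Iterate m_{i+1} = d_i*a_i - m_i, d_{i+1} = (1938 - m_{i+1}^2)/d_i, a_{i+1} = floor((a_0 + m_{i+1})/d_{i+1}):
  m_1 = 1*44 - 0 = 44, d_1 = (1938 - 44^2)/1 = 2/1 = 2, a_1 = floor((44 + 44)/2) = 44.
  m_2 = 2*44 - 44 = 44, d_2 = (1938 - 44^2)/2 = 2/2 = 1, a_2 = floor((44 + 44)/1) = 88.
  m_3 = 1*88 - 44 = 44, d_3 = (1938 - 44^2)/1 = 2/1 = 2: (m_3, d_3) = (m_1, d_1) = (44, 2), so from here the quotients repeat a_1, a_2; the period length is 2.
Hence the expansion of sqrt(1938) is a_0 = 44 followed by the repeating block 44, 88 (period 2).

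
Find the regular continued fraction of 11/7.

Run the Euclidean algorithm on 11 and 7; the successive quotients are the partial quotients a_0, a_1, ... (each step inverts the fractional part left over by the previous one):
  11 = 1*7 + 4, so a_0 = 1.
  7 = 1*4 + 3, so a_1 = 1.
  4 = 1*3 + 1, so a_2 = 1.
  3 = 3*1 + 0, so a_3 = 3.
The remainder reaches 0 after 4 divisions, so the expansion has 4 partial quotients, read off in order.

[1; 1, 1, 3]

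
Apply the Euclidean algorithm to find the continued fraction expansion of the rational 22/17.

Run the Euclidean algorithm on 22 and 17; the successive quotients are the partial quotients a_0, a_1, ... (each step inverts the fractional part left over by the previous one):
  22 = 1*17 + 5, so a_0 = 1.
  17 = 3*5 + 2, so a_1 = 3.
  5 = 2*2 + 1, so a_2 = 2.
  2 = 2*1 + 0, so a_3 = 2.
The remainder reaches 0 after 4 divisions, so the expansion has 4 partial quotients, read off in order.

[1; 3, 2, 2]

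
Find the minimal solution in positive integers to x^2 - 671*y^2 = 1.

(x, y) = (58620, 2263)

First expand sqrt(671) as a continued fraction. With x_i = (sqrt(671) + m_i)/d_i and (m_0, d_0) = (0, 1): a_0 = floor(sqrt(671)) = 25, since 25^2 = 625 <= 671 < 676 = 26^2.
Iterate m_{i+1} = d_i*a_i - m_i, d_{i+1} = (671 - m_{i+1}^2)/d_i, a_{i+1} = floor((a_0 + m_{i+1})/d_{i+1}):
  m_1 = 1*25 - 0 = 25, d_1 = (671 - 25^2)/1 = 46/1 = 46, a_1 = floor((25 + 25)/46) = 1.
  m_2 = 46*1 - 25 = 21, d_2 = (671 - 21^2)/46 = 230/46 = 5, a_2 = floor((25 + 21)/5) = 9.
  m_3 = 5*9 - 21 = 24, d_3 = (671 - 24^2)/5 = 95/5 = 19, a_3 = floor((25 + 24)/19) = 2.
  m_4 = 19*2 - 24 = 14, d_4 = (671 - 14^2)/19 = 475/19 = 25, a_4 = floor((25 + 14)/25) = 1.
  m_5 = 25*1 - 14 = 11, d_5 = (671 - 11^2)/25 = 550/25 = 22, a_5 = floor((25 + 11)/22) = 1.
  m_6 = 22*1 - 11 = 11, d_6 = (671 - 11^2)/22 = 550/22 = 25, a_6 = floor((25 + 11)/25) = 1.
  m_7 = 25*1 - 11 = 14, d_7 = (671 - 14^2)/25 = 475/25 = 19, a_7 = floor((25 + 14)/19) = 2.
  m_8 = 19*2 - 14 = 24, d_8 = (671 - 24^2)/19 = 95/19 = 5, a_8 = floor((25 + 24)/5) = 9.
  m_9 = 5*9 - 24 = 21, d_9 = (671 - 21^2)/5 = 230/5 = 46, a_9 = floor((25 + 21)/46) = 1.
  m_10 = 46*1 - 21 = 25, d_10 = (671 - 25^2)/46 = 46/46 = 1, a_10 = floor((25 + 25)/1) = 50.
  m_11 = 1*50 - 25 = 25, d_11 = (671 - 25^2)/1 = 46/1 = 46: (m_11, d_11) = (m_1, d_1) = (25, 46), so from here the quotients repeat a_1, ..., a_10; the period length is 10.
So sqrt(671) = [25; (1, 9, 2, 1, 1, 1, 2, 9, 1, 50)] with period length k = 10.
k is even, so the fundamental solution of x^2 - 671y^2 = 1 is (p_{k-1}, q_{k-1}) = (p_9, q_9); compute convergents through index 9.
Convergents (p_i = a_i*p_{i-1} + p_{i-2}, q_i = a_i*q_{i-1} + q_{i-2} with p_{-2}=0, p_{-1}=1, q_{-2}=1, q_{-1}=0):
  i=0: a_0=25, p_0 = 25*1 + 0 = 25, q_0 = 25*0 + 1 = 1.
  i=1: a_1=1, p_1 = 1*25 + 1 = 26, q_1 = 1*1 + 0 = 1.
  i=2: a_2=9, p_2 = 9*26 + 25 = 259, q_2 = 9*1 + 1 = 10.
  i=3: a_3=2, p_3 = 2*259 + 26 = 544, q_3 = 2*10 + 1 = 21.
  i=4: a_4=1, p_4 = 1*544 + 259 = 803, q_4 = 1*21 + 10 = 31.
  i=5: a_5=1, p_5 = 1*803 + 544 = 1347, q_5 = 1*31 + 21 = 52.
  i=6: a_6=1, p_6 = 1*1347 + 803 = 2150, q_6 = 1*52 + 31 = 83.
  i=7: a_7=2, p_7 = 2*2150 + 1347 = 5647, q_7 = 2*83 + 52 = 218.
  i=8: a_8=9, p_8 = 9*5647 + 2150 = 52973, q_8 = 9*218 + 83 = 2045.
  i=9: a_9=1, p_9 = 1*52973 + 5647 = 58620, q_9 = 1*2045 + 218 = 2263.
Check: 58620^2 - 671*2263^2 = 3436304400 - 3436304399 = 1, so (x, y) = (58620, 2263) solves the equation, and by the theorem it is the least positive solution.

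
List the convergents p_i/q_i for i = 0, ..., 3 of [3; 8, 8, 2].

Using the convergent recurrence p_i = a_i*p_{i-1} + p_{i-2}, q_i = a_i*q_{i-1} + q_{i-2} with p_{-2}=0, p_{-1}=1, q_{-2}=1, q_{-1}=0:
  i=0: a_0=3, p_0 = 3*1 + 0 = 3, q_0 = 3*0 + 1 = 1.
  i=1: a_1=8, p_1 = 8*3 + 1 = 25, q_1 = 8*1 + 0 = 8.
  i=2: a_2=8, p_2 = 8*25 + 3 = 203, q_2 = 8*8 + 1 = 65.
  i=3: a_3=2, p_3 = 2*203 + 25 = 431, q_3 = 2*65 + 8 = 138.

3/1, 25/8, 203/65, 431/138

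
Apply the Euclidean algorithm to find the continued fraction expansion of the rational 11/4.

[2; 1, 3]

Run the Euclidean algorithm on 11 and 4; the successive quotients are the partial quotients a_0, a_1, ... (each step inverts the fractional part left over by the previous one):
  11 = 2*4 + 3, so a_0 = 2.
  4 = 1*3 + 1, so a_1 = 1.
  3 = 3*1 + 0, so a_2 = 3.
The remainder reaches 0 after 3 divisions, so the expansion has 3 partial quotients, read off in order.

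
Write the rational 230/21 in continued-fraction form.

Run the Euclidean algorithm on 230 and 21; the successive quotients are the partial quotients a_0, a_1, ... (each step inverts the fractional part left over by the previous one):
  230 = 10*21 + 20, so a_0 = 10.
  21 = 1*20 + 1, so a_1 = 1.
  20 = 20*1 + 0, so a_2 = 20.
The remainder reaches 0 after 3 divisions, so the expansion has 3 partial quotients, read off in order.

[10; 1, 20]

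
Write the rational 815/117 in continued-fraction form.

Run the Euclidean algorithm on 815 and 117; the successive quotients are the partial quotients a_0, a_1, ... (each step inverts the fractional part left over by the previous one):
  815 = 6*117 + 113, so a_0 = 6.
  117 = 1*113 + 4, so a_1 = 1.
  113 = 28*4 + 1, so a_2 = 28.
  4 = 4*1 + 0, so a_3 = 4.
The remainder reaches 0 after 4 divisions, so the expansion has 4 partial quotients, read off in order.

[6; 1, 28, 4]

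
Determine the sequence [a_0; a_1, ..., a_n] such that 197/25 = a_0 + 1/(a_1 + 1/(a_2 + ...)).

Run the Euclidean algorithm on 197 and 25; the successive quotients are the partial quotients a_0, a_1, ... (each step inverts the fractional part left over by the previous one):
  197 = 7*25 + 22, so a_0 = 7.
  25 = 1*22 + 3, so a_1 = 1.
  22 = 7*3 + 1, so a_2 = 7.
  3 = 3*1 + 0, so a_3 = 3.
The remainder reaches 0 after 4 divisions, so the expansion has 4 partial quotients, read off in order.

[7; 1, 7, 3]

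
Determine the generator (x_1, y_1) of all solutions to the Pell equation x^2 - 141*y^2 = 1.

First expand sqrt(141) as a continued fraction. With x_i = (sqrt(141) + m_i)/d_i and (m_0, d_0) = (0, 1): a_0 = floor(sqrt(141)) = 11, since 11^2 = 121 <= 141 < 144 = 12^2.
Iterate m_{i+1} = d_i*a_i - m_i, d_{i+1} = (141 - m_{i+1}^2)/d_i, a_{i+1} = floor((a_0 + m_{i+1})/d_{i+1}):
  m_1 = 1*11 - 0 = 11, d_1 = (141 - 11^2)/1 = 20/1 = 20, a_1 = floor((11 + 11)/20) = 1.
  m_2 = 20*1 - 11 = 9, d_2 = (141 - 9^2)/20 = 60/20 = 3, a_2 = floor((11 + 9)/3) = 6.
  m_3 = 3*6 - 9 = 9, d_3 = (141 - 9^2)/3 = 60/3 = 20, a_3 = floor((11 + 9)/20) = 1.
  m_4 = 20*1 - 9 = 11, d_4 = (141 - 11^2)/20 = 20/20 = 1, a_4 = floor((11 + 11)/1) = 22.
  m_5 = 1*22 - 11 = 11, d_5 = (141 - 11^2)/1 = 20/1 = 20: (m_5, d_5) = (m_1, d_1) = (11, 20), so from here the quotients repeat a_1, ..., a_4; the period length is 4.
So sqrt(141) = [11; (1, 6, 1, 22)] with period length k = 4.
k is even, so the fundamental solution of x^2 - 141y^2 = 1 is (p_{k-1}, q_{k-1}) = (p_3, q_3); compute convergents through index 3.
Convergents (p_i = a_i*p_{i-1} + p_{i-2}, q_i = a_i*q_{i-1} + q_{i-2} with p_{-2}=0, p_{-1}=1, q_{-2}=1, q_{-1}=0):
  i=0: a_0=11, p_0 = 11*1 + 0 = 11, q_0 = 11*0 + 1 = 1.
  i=1: a_1=1, p_1 = 1*11 + 1 = 12, q_1 = 1*1 + 0 = 1.
  i=2: a_2=6, p_2 = 6*12 + 11 = 83, q_2 = 6*1 + 1 = 7.
  i=3: a_3=1, p_3 = 1*83 + 12 = 95, q_3 = 1*7 + 1 = 8.
Check: 95^2 - 141*8^2 = 9025 - 9024 = 1, so (x, y) = (95, 8) solves the equation, and by the theorem it is the least positive solution.

(x, y) = (95, 8)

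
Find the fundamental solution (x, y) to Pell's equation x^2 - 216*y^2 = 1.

(x, y) = (485, 33)

First expand sqrt(216) as a continued fraction. With x_i = (sqrt(216) + m_i)/d_i and (m_0, d_0) = (0, 1): a_0 = floor(sqrt(216)) = 14, since 14^2 = 196 <= 216 < 225 = 15^2.
Iterate m_{i+1} = d_i*a_i - m_i, d_{i+1} = (216 - m_{i+1}^2)/d_i, a_{i+1} = floor((a_0 + m_{i+1})/d_{i+1}):
  m_1 = 1*14 - 0 = 14, d_1 = (216 - 14^2)/1 = 20/1 = 20, a_1 = floor((14 + 14)/20) = 1.
  m_2 = 20*1 - 14 = 6, d_2 = (216 - 6^2)/20 = 180/20 = 9, a_2 = floor((14 + 6)/9) = 2.
  m_3 = 9*2 - 6 = 12, d_3 = (216 - 12^2)/9 = 72/9 = 8, a_3 = floor((14 + 12)/8) = 3.
  m_4 = 8*3 - 12 = 12, d_4 = (216 - 12^2)/8 = 72/8 = 9, a_4 = floor((14 + 12)/9) = 2.
  m_5 = 9*2 - 12 = 6, d_5 = (216 - 6^2)/9 = 180/9 = 20, a_5 = floor((14 + 6)/20) = 1.
  m_6 = 20*1 - 6 = 14, d_6 = (216 - 14^2)/20 = 20/20 = 1, a_6 = floor((14 + 14)/1) = 28.
  m_7 = 1*28 - 14 = 14, d_7 = (216 - 14^2)/1 = 20/1 = 20: (m_7, d_7) = (m_1, d_1) = (14, 20), so from here the quotients repeat a_1, ..., a_6; the period length is 6.
So sqrt(216) = [14; (1, 2, 3, 2, 1, 28)] with period length k = 6.
k is even, so the fundamental solution of x^2 - 216y^2 = 1 is (p_{k-1}, q_{k-1}) = (p_5, q_5); compute convergents through index 5.
Convergents (p_i = a_i*p_{i-1} + p_{i-2}, q_i = a_i*q_{i-1} + q_{i-2} with p_{-2}=0, p_{-1}=1, q_{-2}=1, q_{-1}=0):
  i=0: a_0=14, p_0 = 14*1 + 0 = 14, q_0 = 14*0 + 1 = 1.
  i=1: a_1=1, p_1 = 1*14 + 1 = 15, q_1 = 1*1 + 0 = 1.
  i=2: a_2=2, p_2 = 2*15 + 14 = 44, q_2 = 2*1 + 1 = 3.
  i=3: a_3=3, p_3 = 3*44 + 15 = 147, q_3 = 3*3 + 1 = 10.
  i=4: a_4=2, p_4 = 2*147 + 44 = 338, q_4 = 2*10 + 3 = 23.
  i=5: a_5=1, p_5 = 1*338 + 147 = 485, q_5 = 1*23 + 10 = 33.
Check: 485^2 - 216*33^2 = 235225 - 235224 = 1, so (x, y) = (485, 33) solves the equation, and by the theorem it is the least positive solution.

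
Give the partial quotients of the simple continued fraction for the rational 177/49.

[3; 1, 1, 1, 1, 2, 1, 2]

Run the Euclidean algorithm on 177 and 49; the successive quotients are the partial quotients a_0, a_1, ... (each step inverts the fractional part left over by the previous one):
  177 = 3*49 + 30, so a_0 = 3.
  49 = 1*30 + 19, so a_1 = 1.
  30 = 1*19 + 11, so a_2 = 1.
  19 = 1*11 + 8, so a_3 = 1.
  11 = 1*8 + 3, so a_4 = 1.
  8 = 2*3 + 2, so a_5 = 2.
  3 = 1*2 + 1, so a_6 = 1.
  2 = 2*1 + 0, so a_7 = 2.
The remainder reaches 0 after 8 divisions, so the expansion has 8 partial quotients, read off in order.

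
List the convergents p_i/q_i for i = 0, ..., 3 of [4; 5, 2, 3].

4/1, 21/5, 46/11, 159/38

Using the convergent recurrence p_i = a_i*p_{i-1} + p_{i-2}, q_i = a_i*q_{i-1} + q_{i-2} with p_{-2}=0, p_{-1}=1, q_{-2}=1, q_{-1}=0:
  i=0: a_0=4, p_0 = 4*1 + 0 = 4, q_0 = 4*0 + 1 = 1.
  i=1: a_1=5, p_1 = 5*4 + 1 = 21, q_1 = 5*1 + 0 = 5.
  i=2: a_2=2, p_2 = 2*21 + 4 = 46, q_2 = 2*5 + 1 = 11.
  i=3: a_3=3, p_3 = 3*46 + 21 = 159, q_3 = 3*11 + 5 = 38.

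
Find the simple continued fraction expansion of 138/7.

Run the Euclidean algorithm on 138 and 7; the successive quotients are the partial quotients a_0, a_1, ... (each step inverts the fractional part left over by the previous one):
  138 = 19*7 + 5, so a_0 = 19.
  7 = 1*5 + 2, so a_1 = 1.
  5 = 2*2 + 1, so a_2 = 2.
  2 = 2*1 + 0, so a_3 = 2.
The remainder reaches 0 after 4 divisions, so the expansion has 4 partial quotients, read off in order.

[19; 1, 2, 2]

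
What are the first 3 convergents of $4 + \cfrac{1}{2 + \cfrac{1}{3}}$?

Using the convergent recurrence p_i = a_i*p_{i-1} + p_{i-2}, q_i = a_i*q_{i-1} + q_{i-2} with p_{-2}=0, p_{-1}=1, q_{-2}=1, q_{-1}=0:
  i=0: a_0=4, p_0 = 4*1 + 0 = 4, q_0 = 4*0 + 1 = 1.
  i=1: a_1=2, p_1 = 2*4 + 1 = 9, q_1 = 2*1 + 0 = 2.
  i=2: a_2=3, p_2 = 3*9 + 4 = 31, q_2 = 3*2 + 1 = 7.

4/1, 9/2, 31/7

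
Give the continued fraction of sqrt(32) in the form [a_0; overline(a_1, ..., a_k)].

Write x_i = (sqrt(32) + m_i)/d_i with (m_0, d_0) = (0, 1). a_0 = floor(sqrt(32)) = 5, since 5^2 = 25 <= 32 < 36 = 6^2.
Iterate m_{i+1} = d_i*a_i - m_i, d_{i+1} = (32 - m_{i+1}^2)/d_i, a_{i+1} = floor((a_0 + m_{i+1})/d_{i+1}):
  m_1 = 1*5 - 0 = 5, d_1 = (32 - 5^2)/1 = 7/1 = 7, a_1 = floor((5 + 5)/7) = 1.
  m_2 = 7*1 - 5 = 2, d_2 = (32 - 2^2)/7 = 28/7 = 4, a_2 = floor((5 + 2)/4) = 1.
  m_3 = 4*1 - 2 = 2, d_3 = (32 - 2^2)/4 = 28/4 = 7, a_3 = floor((5 + 2)/7) = 1.
  m_4 = 7*1 - 2 = 5, d_4 = (32 - 5^2)/7 = 7/7 = 1, a_4 = floor((5 + 5)/1) = 10.
  m_5 = 1*10 - 5 = 5, d_5 = (32 - 5^2)/1 = 7/1 = 7: (m_5, d_5) = (m_1, d_1) = (5, 7), so from here the quotients repeat a_1, ..., a_4; the period length is 4.
Hence the expansion of sqrt(32) is a_0 = 5 followed by the repeating block 1, 1, 1, 10 (period 4).

[5; overline(1, 1, 1, 10)]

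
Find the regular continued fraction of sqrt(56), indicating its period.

[7; (2, 14)]

Write x_i = (sqrt(56) + m_i)/d_i with (m_0, d_0) = (0, 1). a_0 = floor(sqrt(56)) = 7, since 7^2 = 49 <= 56 < 64 = 8^2.
Iterate m_{i+1} = d_i*a_i - m_i, d_{i+1} = (56 - m_{i+1}^2)/d_i, a_{i+1} = floor((a_0 + m_{i+1})/d_{i+1}):
  m_1 = 1*7 - 0 = 7, d_1 = (56 - 7^2)/1 = 7/1 = 7, a_1 = floor((7 + 7)/7) = 2.
  m_2 = 7*2 - 7 = 7, d_2 = (56 - 7^2)/7 = 7/7 = 1, a_2 = floor((7 + 7)/1) = 14.
  m_3 = 1*14 - 7 = 7, d_3 = (56 - 7^2)/1 = 7/1 = 7: (m_3, d_3) = (m_1, d_1) = (7, 7), so from here the quotients repeat a_1, a_2; the period length is 2.
Hence the expansion of sqrt(56) is a_0 = 7 followed by the repeating block 2, 14 (period 2).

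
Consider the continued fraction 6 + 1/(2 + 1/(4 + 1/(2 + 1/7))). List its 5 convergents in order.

Using the convergent recurrence p_i = a_i*p_{i-1} + p_{i-2}, q_i = a_i*q_{i-1} + q_{i-2} with p_{-2}=0, p_{-1}=1, q_{-2}=1, q_{-1}=0:
  i=0: a_0=6, p_0 = 6*1 + 0 = 6, q_0 = 6*0 + 1 = 1.
  i=1: a_1=2, p_1 = 2*6 + 1 = 13, q_1 = 2*1 + 0 = 2.
  i=2: a_2=4, p_2 = 4*13 + 6 = 58, q_2 = 4*2 + 1 = 9.
  i=3: a_3=2, p_3 = 2*58 + 13 = 129, q_3 = 2*9 + 2 = 20.
  i=4: a_4=7, p_4 = 7*129 + 58 = 961, q_4 = 7*20 + 9 = 149.

6/1, 13/2, 58/9, 129/20, 961/149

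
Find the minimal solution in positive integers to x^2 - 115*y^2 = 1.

(x, y) = (1126, 105)

First expand sqrt(115) as a continued fraction. With x_i = (sqrt(115) + m_i)/d_i and (m_0, d_0) = (0, 1): a_0 = floor(sqrt(115)) = 10, since 10^2 = 100 <= 115 < 121 = 11^2.
Iterate m_{i+1} = d_i*a_i - m_i, d_{i+1} = (115 - m_{i+1}^2)/d_i, a_{i+1} = floor((a_0 + m_{i+1})/d_{i+1}):
  m_1 = 1*10 - 0 = 10, d_1 = (115 - 10^2)/1 = 15/1 = 15, a_1 = floor((10 + 10)/15) = 1.
  m_2 = 15*1 - 10 = 5, d_2 = (115 - 5^2)/15 = 90/15 = 6, a_2 = floor((10 + 5)/6) = 2.
  m_3 = 6*2 - 5 = 7, d_3 = (115 - 7^2)/6 = 66/6 = 11, a_3 = floor((10 + 7)/11) = 1.
  m_4 = 11*1 - 7 = 4, d_4 = (115 - 4^2)/11 = 99/11 = 9, a_4 = floor((10 + 4)/9) = 1.
  m_5 = 9*1 - 4 = 5, d_5 = (115 - 5^2)/9 = 90/9 = 10, a_5 = floor((10 + 5)/10) = 1.
  m_6 = 10*1 - 5 = 5, d_6 = (115 - 5^2)/10 = 90/10 = 9, a_6 = floor((10 + 5)/9) = 1.
  m_7 = 9*1 - 5 = 4, d_7 = (115 - 4^2)/9 = 99/9 = 11, a_7 = floor((10 + 4)/11) = 1.
  m_8 = 11*1 - 4 = 7, d_8 = (115 - 7^2)/11 = 66/11 = 6, a_8 = floor((10 + 7)/6) = 2.
  m_9 = 6*2 - 7 = 5, d_9 = (115 - 5^2)/6 = 90/6 = 15, a_9 = floor((10 + 5)/15) = 1.
  m_10 = 15*1 - 5 = 10, d_10 = (115 - 10^2)/15 = 15/15 = 1, a_10 = floor((10 + 10)/1) = 20.
  m_11 = 1*20 - 10 = 10, d_11 = (115 - 10^2)/1 = 15/1 = 15: (m_11, d_11) = (m_1, d_1) = (10, 15), so from here the quotients repeat a_1, ..., a_10; the period length is 10.
So sqrt(115) = [10; (1, 2, 1, 1, 1, 1, 1, 2, 1, 20)] with period length k = 10.
k is even, so the fundamental solution of x^2 - 115y^2 = 1 is (p_{k-1}, q_{k-1}) = (p_9, q_9); compute convergents through index 9.
Convergents (p_i = a_i*p_{i-1} + p_{i-2}, q_i = a_i*q_{i-1} + q_{i-2} with p_{-2}=0, p_{-1}=1, q_{-2}=1, q_{-1}=0):
  i=0: a_0=10, p_0 = 10*1 + 0 = 10, q_0 = 10*0 + 1 = 1.
  i=1: a_1=1, p_1 = 1*10 + 1 = 11, q_1 = 1*1 + 0 = 1.
  i=2: a_2=2, p_2 = 2*11 + 10 = 32, q_2 = 2*1 + 1 = 3.
  i=3: a_3=1, p_3 = 1*32 + 11 = 43, q_3 = 1*3 + 1 = 4.
  i=4: a_4=1, p_4 = 1*43 + 32 = 75, q_4 = 1*4 + 3 = 7.
  i=5: a_5=1, p_5 = 1*75 + 43 = 118, q_5 = 1*7 + 4 = 11.
  i=6: a_6=1, p_6 = 1*118 + 75 = 193, q_6 = 1*11 + 7 = 18.
  i=7: a_7=1, p_7 = 1*193 + 118 = 311, q_7 = 1*18 + 11 = 29.
  i=8: a_8=2, p_8 = 2*311 + 193 = 815, q_8 = 2*29 + 18 = 76.
  i=9: a_9=1, p_9 = 1*815 + 311 = 1126, q_9 = 1*76 + 29 = 105.
Check: 1126^2 - 115*105^2 = 1267876 - 1267875 = 1, so (x, y) = (1126, 105) solves the equation, and by the theorem it is the least positive solution.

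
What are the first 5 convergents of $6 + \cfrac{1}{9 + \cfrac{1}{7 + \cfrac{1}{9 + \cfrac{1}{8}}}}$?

6/1, 55/9, 391/64, 3574/585, 28983/4744

Using the convergent recurrence p_i = a_i*p_{i-1} + p_{i-2}, q_i = a_i*q_{i-1} + q_{i-2} with p_{-2}=0, p_{-1}=1, q_{-2}=1, q_{-1}=0:
  i=0: a_0=6, p_0 = 6*1 + 0 = 6, q_0 = 6*0 + 1 = 1.
  i=1: a_1=9, p_1 = 9*6 + 1 = 55, q_1 = 9*1 + 0 = 9.
  i=2: a_2=7, p_2 = 7*55 + 6 = 391, q_2 = 7*9 + 1 = 64.
  i=3: a_3=9, p_3 = 9*391 + 55 = 3574, q_3 = 9*64 + 9 = 585.
  i=4: a_4=8, p_4 = 8*3574 + 391 = 28983, q_4 = 8*585 + 64 = 4744.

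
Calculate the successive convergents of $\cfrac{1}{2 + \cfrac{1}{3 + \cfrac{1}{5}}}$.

Using the convergent recurrence p_i = a_i*p_{i-1} + p_{i-2}, q_i = a_i*q_{i-1} + q_{i-2} with p_{-2}=0, p_{-1}=1, q_{-2}=1, q_{-1}=0:
  i=0: a_0=0, p_0 = 0*1 + 0 = 0, q_0 = 0*0 + 1 = 1.
  i=1: a_1=2, p_1 = 2*0 + 1 = 1, q_1 = 2*1 + 0 = 2.
  i=2: a_2=3, p_2 = 3*1 + 0 = 3, q_2 = 3*2 + 1 = 7.
  i=3: a_3=5, p_3 = 5*3 + 1 = 16, q_3 = 5*7 + 2 = 37.

0/1, 1/2, 3/7, 16/37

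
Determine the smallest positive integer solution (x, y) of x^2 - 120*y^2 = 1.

First expand sqrt(120) as a continued fraction. With x_i = (sqrt(120) + m_i)/d_i and (m_0, d_0) = (0, 1): a_0 = floor(sqrt(120)) = 10, since 10^2 = 100 <= 120 < 121 = 11^2.
Iterate m_{i+1} = d_i*a_i - m_i, d_{i+1} = (120 - m_{i+1}^2)/d_i, a_{i+1} = floor((a_0 + m_{i+1})/d_{i+1}):
  m_1 = 1*10 - 0 = 10, d_1 = (120 - 10^2)/1 = 20/1 = 20, a_1 = floor((10 + 10)/20) = 1.
  m_2 = 20*1 - 10 = 10, d_2 = (120 - 10^2)/20 = 20/20 = 1, a_2 = floor((10 + 10)/1) = 20.
  m_3 = 1*20 - 10 = 10, d_3 = (120 - 10^2)/1 = 20/1 = 20: (m_3, d_3) = (m_1, d_1) = (10, 20), so from here the quotients repeat a_1, a_2; the period length is 2.
So sqrt(120) = [10; (1, 20)] with period length k = 2.
k is even, so the fundamental solution of x^2 - 120y^2 = 1 is (p_{k-1}, q_{k-1}) = (p_1, q_1); compute convergents through index 1.
Convergents (p_i = a_i*p_{i-1} + p_{i-2}, q_i = a_i*q_{i-1} + q_{i-2} with p_{-2}=0, p_{-1}=1, q_{-2}=1, q_{-1}=0):
  i=0: a_0=10, p_0 = 10*1 + 0 = 10, q_0 = 10*0 + 1 = 1.
  i=1: a_1=1, p_1 = 1*10 + 1 = 11, q_1 = 1*1 + 0 = 1.
Check: 11^2 - 120*1^2 = 121 - 120 = 1, so (x, y) = (11, 1) solves the equation, and by the theorem it is the least positive solution.

(x, y) = (11, 1)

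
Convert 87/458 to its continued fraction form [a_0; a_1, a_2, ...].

Run the Euclidean algorithm on 87 and 458; the successive quotients are the partial quotients a_0, a_1, ... (each step inverts the fractional part left over by the previous one):
  87 = 0*458 + 87, so a_0 = 0.
  458 = 5*87 + 23, so a_1 = 5.
  87 = 3*23 + 18, so a_2 = 3.
  23 = 1*18 + 5, so a_3 = 1.
  18 = 3*5 + 3, so a_4 = 3.
  5 = 1*3 + 2, so a_5 = 1.
  3 = 1*2 + 1, so a_6 = 1.
  2 = 2*1 + 0, so a_7 = 2.
The remainder reaches 0 after 8 divisions, so the expansion has 8 partial quotients, read off in order.

[0; 5, 3, 1, 3, 1, 1, 2]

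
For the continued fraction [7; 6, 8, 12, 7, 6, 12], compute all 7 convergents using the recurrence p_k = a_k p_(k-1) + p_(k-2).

Using the convergent recurrence p_i = a_i*p_{i-1} + p_{i-2}, q_i = a_i*q_{i-1} + q_{i-2} with p_{-2}=0, p_{-1}=1, q_{-2}=1, q_{-1}=0:
  i=0: a_0=7, p_0 = 7*1 + 0 = 7, q_0 = 7*0 + 1 = 1.
  i=1: a_1=6, p_1 = 6*7 + 1 = 43, q_1 = 6*1 + 0 = 6.
  i=2: a_2=8, p_2 = 8*43 + 7 = 351, q_2 = 8*6 + 1 = 49.
  i=3: a_3=12, p_3 = 12*351 + 43 = 4255, q_3 = 12*49 + 6 = 594.
  i=4: a_4=7, p_4 = 7*4255 + 351 = 30136, q_4 = 7*594 + 49 = 4207.
  i=5: a_5=6, p_5 = 6*30136 + 4255 = 185071, q_5 = 6*4207 + 594 = 25836.
  i=6: a_6=12, p_6 = 12*185071 + 30136 = 2250988, q_6 = 12*25836 + 4207 = 314239.

7/1, 43/6, 351/49, 4255/594, 30136/4207, 185071/25836, 2250988/314239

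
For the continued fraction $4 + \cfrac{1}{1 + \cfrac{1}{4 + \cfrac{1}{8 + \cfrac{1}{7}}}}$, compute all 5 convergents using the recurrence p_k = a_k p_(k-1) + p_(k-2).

Using the convergent recurrence p_i = a_i*p_{i-1} + p_{i-2}, q_i = a_i*q_{i-1} + q_{i-2} with p_{-2}=0, p_{-1}=1, q_{-2}=1, q_{-1}=0:
  i=0: a_0=4, p_0 = 4*1 + 0 = 4, q_0 = 4*0 + 1 = 1.
  i=1: a_1=1, p_1 = 1*4 + 1 = 5, q_1 = 1*1 + 0 = 1.
  i=2: a_2=4, p_2 = 4*5 + 4 = 24, q_2 = 4*1 + 1 = 5.
  i=3: a_3=8, p_3 = 8*24 + 5 = 197, q_3 = 8*5 + 1 = 41.
  i=4: a_4=7, p_4 = 7*197 + 24 = 1403, q_4 = 7*41 + 5 = 292.

4/1, 5/1, 24/5, 197/41, 1403/292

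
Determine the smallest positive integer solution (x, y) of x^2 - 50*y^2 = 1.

(x, y) = (99, 14)

First expand sqrt(50) as a continued fraction. With x_i = (sqrt(50) + m_i)/d_i and (m_0, d_0) = (0, 1): a_0 = floor(sqrt(50)) = 7, since 7^2 = 49 <= 50 < 64 = 8^2.
Iterate m_{i+1} = d_i*a_i - m_i, d_{i+1} = (50 - m_{i+1}^2)/d_i, a_{i+1} = floor((a_0 + m_{i+1})/d_{i+1}):
  m_1 = 1*7 - 0 = 7, d_1 = (50 - 7^2)/1 = 1/1 = 1, a_1 = floor((7 + 7)/1) = 14.
  m_2 = 1*14 - 7 = 7, d_2 = (50 - 7^2)/1 = 1/1 = 1: (m_2, d_2) = (m_1, d_1) = (7, 1), so from here the quotient a_1 repeats; the period length is 1.
So sqrt(50) = [7; (14)] with period length k = 1.
k is odd, so (p_{k-1}, q_{k-1}) only solves x^2 - 50y^2 = -1 and the fundamental solution of x^2 - 50y^2 = 1 is (p_{2k-1}, q_{2k-1}) = (p_1, q_1); compute convergents through index 1, running through the period twice.
Convergents (p_i = a_i*p_{i-1} + p_{i-2}, q_i = a_i*q_{i-1} + q_{i-2} with p_{-2}=0, p_{-1}=1, q_{-2}=1, q_{-1}=0):
  i=0: a_0=7, p_0 = 7*1 + 0 = 7, q_0 = 7*0 + 1 = 1.
  i=1: a_1=14, p_1 = 14*7 + 1 = 99, q_1 = 14*1 + 0 = 14.
Indeed p_0^2 - 50*q_0^2 = 49 - 50 = -1, not +1.
Check: 99^2 - 50*14^2 = 9801 - 9800 = 1, so (x, y) = (99, 14) solves the equation, and by the theorem it is the least positive solution.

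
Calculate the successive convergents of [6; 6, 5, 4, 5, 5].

Using the convergent recurrence p_i = a_i*p_{i-1} + p_{i-2}, q_i = a_i*q_{i-1} + q_{i-2} with p_{-2}=0, p_{-1}=1, q_{-2}=1, q_{-1}=0:
  i=0: a_0=6, p_0 = 6*1 + 0 = 6, q_0 = 6*0 + 1 = 1.
  i=1: a_1=6, p_1 = 6*6 + 1 = 37, q_1 = 6*1 + 0 = 6.
  i=2: a_2=5, p_2 = 5*37 + 6 = 191, q_2 = 5*6 + 1 = 31.
  i=3: a_3=4, p_3 = 4*191 + 37 = 801, q_3 = 4*31 + 6 = 130.
  i=4: a_4=5, p_4 = 5*801 + 191 = 4196, q_4 = 5*130 + 31 = 681.
  i=5: a_5=5, p_5 = 5*4196 + 801 = 21781, q_5 = 5*681 + 130 = 3535.

6/1, 37/6, 191/31, 801/130, 4196/681, 21781/3535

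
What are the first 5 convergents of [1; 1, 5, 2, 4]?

Using the convergent recurrence p_i = a_i*p_{i-1} + p_{i-2}, q_i = a_i*q_{i-1} + q_{i-2} with p_{-2}=0, p_{-1}=1, q_{-2}=1, q_{-1}=0:
  i=0: a_0=1, p_0 = 1*1 + 0 = 1, q_0 = 1*0 + 1 = 1.
  i=1: a_1=1, p_1 = 1*1 + 1 = 2, q_1 = 1*1 + 0 = 1.
  i=2: a_2=5, p_2 = 5*2 + 1 = 11, q_2 = 5*1 + 1 = 6.
  i=3: a_3=2, p_3 = 2*11 + 2 = 24, q_3 = 2*6 + 1 = 13.
  i=4: a_4=4, p_4 = 4*24 + 11 = 107, q_4 = 4*13 + 6 = 58.

1/1, 2/1, 11/6, 24/13, 107/58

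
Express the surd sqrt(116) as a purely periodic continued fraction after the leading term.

[10; (1, 3, 2, 1, 4, 1, 2, 3, 1, 20)]

Write x_i = (sqrt(116) + m_i)/d_i with (m_0, d_0) = (0, 1). a_0 = floor(sqrt(116)) = 10, since 10^2 = 100 <= 116 < 121 = 11^2.
Iterate m_{i+1} = d_i*a_i - m_i, d_{i+1} = (116 - m_{i+1}^2)/d_i, a_{i+1} = floor((a_0 + m_{i+1})/d_{i+1}):
  m_1 = 1*10 - 0 = 10, d_1 = (116 - 10^2)/1 = 16/1 = 16, a_1 = floor((10 + 10)/16) = 1.
  m_2 = 16*1 - 10 = 6, d_2 = (116 - 6^2)/16 = 80/16 = 5, a_2 = floor((10 + 6)/5) = 3.
  m_3 = 5*3 - 6 = 9, d_3 = (116 - 9^2)/5 = 35/5 = 7, a_3 = floor((10 + 9)/7) = 2.
  m_4 = 7*2 - 9 = 5, d_4 = (116 - 5^2)/7 = 91/7 = 13, a_4 = floor((10 + 5)/13) = 1.
  m_5 = 13*1 - 5 = 8, d_5 = (116 - 8^2)/13 = 52/13 = 4, a_5 = floor((10 + 8)/4) = 4.
  m_6 = 4*4 - 8 = 8, d_6 = (116 - 8^2)/4 = 52/4 = 13, a_6 = floor((10 + 8)/13) = 1.
  m_7 = 13*1 - 8 = 5, d_7 = (116 - 5^2)/13 = 91/13 = 7, a_7 = floor((10 + 5)/7) = 2.
  m_8 = 7*2 - 5 = 9, d_8 = (116 - 9^2)/7 = 35/7 = 5, a_8 = floor((10 + 9)/5) = 3.
  m_9 = 5*3 - 9 = 6, d_9 = (116 - 6^2)/5 = 80/5 = 16, a_9 = floor((10 + 6)/16) = 1.
  m_10 = 16*1 - 6 = 10, d_10 = (116 - 10^2)/16 = 16/16 = 1, a_10 = floor((10 + 10)/1) = 20.
  m_11 = 1*20 - 10 = 10, d_11 = (116 - 10^2)/1 = 16/1 = 16: (m_11, d_11) = (m_1, d_1) = (10, 16), so from here the quotients repeat a_1, ..., a_10; the period length is 10.
Hence the expansion of sqrt(116) is a_0 = 10 followed by the repeating block 1, 3, 2, 1, 4, 1, 2, 3, 1, 20 (period 10).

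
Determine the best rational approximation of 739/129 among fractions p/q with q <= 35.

63/11

Expand x = 739/129 as a continued fraction with the Euclidean algorithm:
  739 = 5*129 + 94, so a_0 = 5.
  129 = 1*94 + 35, so a_1 = 1.
  94 = 2*35 + 24, so a_2 = 2.
  35 = 1*24 + 11, so a_3 = 1.
  24 = 2*11 + 2, so a_4 = 2.
  11 = 5*2 + 1, so a_5 = 5.
  2 = 2*1 + 0, so a_6 = 2.
so x = [5; 1, 2, 1, 2, 5, 2].
Convergents (p_i = a_i*p_{i-1} + p_{i-2}, q_i = a_i*q_{i-1} + q_{i-2} with p_{-2}=0, p_{-1}=1, q_{-2}=1, q_{-1}=0), until the denominator exceeds 35:
  i=0: a_0=5, p_0 = 5*1 + 0 = 5, q_0 = 5*0 + 1 = 1.
  i=1: a_1=1, p_1 = 1*5 + 1 = 6, q_1 = 1*1 + 0 = 1.
  i=2: a_2=2, p_2 = 2*6 + 5 = 17, q_2 = 2*1 + 1 = 3.
  i=3: a_3=1, p_3 = 1*17 + 6 = 23, q_3 = 1*3 + 1 = 4.
  i=4: a_4=2, p_4 = 2*23 + 17 = 63, q_4 = 2*4 + 3 = 11.
  i=5: a_5=5, p_5 = 5*63 + 23 = 338, q_5 = 5*11 + 4 = 59.
q_5 = 59 > 35, so the last convergent with denominator <= 35 is p_4/q_4 = 63/11.
The closest fraction with denominator <= 35 is either p_4/q_4 or the intermediate fraction (k*p_4 + p_3)/(k*q_4 + q_3) with the largest k >= 1 whose denominator stays <= 35; these approach x as k grows, and every other convergent or intermediate fraction in range is farther away.
Largest k: floor((35 - q_3)/q_4) = floor((35 - 4)/11) = 2.
That gives (2*63 + 23)/(2*11 + 4) = 149/26.
Compare the errors: |x - 63/11| = |739*11 - 63*129|/(129*11) = 2/1419, and |x - 149/26| = |739*26 - 149*129|/(129*26) = 7/3354.
Cross-multiplying, 2*3354 = 6708 < 9933 = 7*1419, so 2/1419 is smaller: the convergent 63/11 is closer to x than 149/26.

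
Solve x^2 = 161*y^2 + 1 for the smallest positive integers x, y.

(x, y) = (11775, 928)

First expand sqrt(161) as a continued fraction. With x_i = (sqrt(161) + m_i)/d_i and (m_0, d_0) = (0, 1): a_0 = floor(sqrt(161)) = 12, since 12^2 = 144 <= 161 < 169 = 13^2.
Iterate m_{i+1} = d_i*a_i - m_i, d_{i+1} = (161 - m_{i+1}^2)/d_i, a_{i+1} = floor((a_0 + m_{i+1})/d_{i+1}):
  m_1 = 1*12 - 0 = 12, d_1 = (161 - 12^2)/1 = 17/1 = 17, a_1 = floor((12 + 12)/17) = 1.
  m_2 = 17*1 - 12 = 5, d_2 = (161 - 5^2)/17 = 136/17 = 8, a_2 = floor((12 + 5)/8) = 2.
  m_3 = 8*2 - 5 = 11, d_3 = (161 - 11^2)/8 = 40/8 = 5, a_3 = floor((12 + 11)/5) = 4.
  m_4 = 5*4 - 11 = 9, d_4 = (161 - 9^2)/5 = 80/5 = 16, a_4 = floor((12 + 9)/16) = 1.
  m_5 = 16*1 - 9 = 7, d_5 = (161 - 7^2)/16 = 112/16 = 7, a_5 = floor((12 + 7)/7) = 2.
  m_6 = 7*2 - 7 = 7, d_6 = (161 - 7^2)/7 = 112/7 = 16, a_6 = floor((12 + 7)/16) = 1.
  m_7 = 16*1 - 7 = 9, d_7 = (161 - 9^2)/16 = 80/16 = 5, a_7 = floor((12 + 9)/5) = 4.
  m_8 = 5*4 - 9 = 11, d_8 = (161 - 11^2)/5 = 40/5 = 8, a_8 = floor((12 + 11)/8) = 2.
  m_9 = 8*2 - 11 = 5, d_9 = (161 - 5^2)/8 = 136/8 = 17, a_9 = floor((12 + 5)/17) = 1.
  m_10 = 17*1 - 5 = 12, d_10 = (161 - 12^2)/17 = 17/17 = 1, a_10 = floor((12 + 12)/1) = 24.
  m_11 = 1*24 - 12 = 12, d_11 = (161 - 12^2)/1 = 17/1 = 17: (m_11, d_11) = (m_1, d_1) = (12, 17), so from here the quotients repeat a_1, ..., a_10; the period length is 10.
So sqrt(161) = [12; (1, 2, 4, 1, 2, 1, 4, 2, 1, 24)] with period length k = 10.
k is even, so the fundamental solution of x^2 - 161y^2 = 1 is (p_{k-1}, q_{k-1}) = (p_9, q_9); compute convergents through index 9.
Convergents (p_i = a_i*p_{i-1} + p_{i-2}, q_i = a_i*q_{i-1} + q_{i-2} with p_{-2}=0, p_{-1}=1, q_{-2}=1, q_{-1}=0):
  i=0: a_0=12, p_0 = 12*1 + 0 = 12, q_0 = 12*0 + 1 = 1.
  i=1: a_1=1, p_1 = 1*12 + 1 = 13, q_1 = 1*1 + 0 = 1.
  i=2: a_2=2, p_2 = 2*13 + 12 = 38, q_2 = 2*1 + 1 = 3.
  i=3: a_3=4, p_3 = 4*38 + 13 = 165, q_3 = 4*3 + 1 = 13.
  i=4: a_4=1, p_4 = 1*165 + 38 = 203, q_4 = 1*13 + 3 = 16.
  i=5: a_5=2, p_5 = 2*203 + 165 = 571, q_5 = 2*16 + 13 = 45.
  i=6: a_6=1, p_6 = 1*571 + 203 = 774, q_6 = 1*45 + 16 = 61.
  i=7: a_7=4, p_7 = 4*774 + 571 = 3667, q_7 = 4*61 + 45 = 289.
  i=8: a_8=2, p_8 = 2*3667 + 774 = 8108, q_8 = 2*289 + 61 = 639.
  i=9: a_9=1, p_9 = 1*8108 + 3667 = 11775, q_9 = 1*639 + 289 = 928.
Check: 11775^2 - 161*928^2 = 138650625 - 138650624 = 1, so (x, y) = (11775, 928) solves the equation, and by the theorem it is the least positive solution.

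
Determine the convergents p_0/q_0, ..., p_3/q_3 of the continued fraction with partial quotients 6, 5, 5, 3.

Using the convergent recurrence p_i = a_i*p_{i-1} + p_{i-2}, q_i = a_i*q_{i-1} + q_{i-2} with p_{-2}=0, p_{-1}=1, q_{-2}=1, q_{-1}=0:
  i=0: a_0=6, p_0 = 6*1 + 0 = 6, q_0 = 6*0 + 1 = 1.
  i=1: a_1=5, p_1 = 5*6 + 1 = 31, q_1 = 5*1 + 0 = 5.
  i=2: a_2=5, p_2 = 5*31 + 6 = 161, q_2 = 5*5 + 1 = 26.
  i=3: a_3=3, p_3 = 3*161 + 31 = 514, q_3 = 3*26 + 5 = 83.

6/1, 31/5, 161/26, 514/83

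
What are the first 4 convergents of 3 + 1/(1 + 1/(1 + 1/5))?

3/1, 4/1, 7/2, 39/11

Using the convergent recurrence p_i = a_i*p_{i-1} + p_{i-2}, q_i = a_i*q_{i-1} + q_{i-2} with p_{-2}=0, p_{-1}=1, q_{-2}=1, q_{-1}=0:
  i=0: a_0=3, p_0 = 3*1 + 0 = 3, q_0 = 3*0 + 1 = 1.
  i=1: a_1=1, p_1 = 1*3 + 1 = 4, q_1 = 1*1 + 0 = 1.
  i=2: a_2=1, p_2 = 1*4 + 3 = 7, q_2 = 1*1 + 1 = 2.
  i=3: a_3=5, p_3 = 5*7 + 4 = 39, q_3 = 5*2 + 1 = 11.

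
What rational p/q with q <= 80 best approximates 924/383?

193/80

Expand x = 924/383 as a continued fraction with the Euclidean algorithm:
  924 = 2*383 + 158, so a_0 = 2.
  383 = 2*158 + 67, so a_1 = 2.
  158 = 2*67 + 24, so a_2 = 2.
  67 = 2*24 + 19, so a_3 = 2.
  24 = 1*19 + 5, so a_4 = 1.
  19 = 3*5 + 4, so a_5 = 3.
  5 = 1*4 + 1, so a_6 = 1.
  4 = 4*1 + 0, so a_7 = 4.
so x = [2; 2, 2, 2, 1, 3, 1, 4].
Convergents (p_i = a_i*p_{i-1} + p_{i-2}, q_i = a_i*q_{i-1} + q_{i-2} with p_{-2}=0, p_{-1}=1, q_{-2}=1, q_{-1}=0), until the denominator exceeds 80:
  i=0: a_0=2, p_0 = 2*1 + 0 = 2, q_0 = 2*0 + 1 = 1.
  i=1: a_1=2, p_1 = 2*2 + 1 = 5, q_1 = 2*1 + 0 = 2.
  i=2: a_2=2, p_2 = 2*5 + 2 = 12, q_2 = 2*2 + 1 = 5.
  i=3: a_3=2, p_3 = 2*12 + 5 = 29, q_3 = 2*5 + 2 = 12.
  i=4: a_4=1, p_4 = 1*29 + 12 = 41, q_4 = 1*12 + 5 = 17.
  i=5: a_5=3, p_5 = 3*41 + 29 = 152, q_5 = 3*17 + 12 = 63.
  i=6: a_6=1, p_6 = 1*152 + 41 = 193, q_6 = 1*63 + 17 = 80.
  i=7: a_7=4, p_7 = 4*193 + 152 = 924, q_7 = 4*80 + 63 = 383.
q_7 = 383 > 80, so the last convergent with denominator <= 80 is p_6/q_6 = 193/80.
The closest fraction with denominator <= 80 is either p_6/q_6 or the intermediate fraction (k*p_6 + p_5)/(k*q_6 + q_5) with the largest k >= 1 whose denominator stays <= 80; these approach x as k grows, and every other convergent or intermediate fraction in range is farther away.
Largest k: floor((80 - q_5)/q_6) = floor((80 - 63)/80) = 0.
Since k = 0, no intermediate fraction beyond p_6/q_6 has denominator <= 80, so the convergent 193/80 is the closest (its error is |924*80 - 193*383|/(383*80) = 1/30640).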